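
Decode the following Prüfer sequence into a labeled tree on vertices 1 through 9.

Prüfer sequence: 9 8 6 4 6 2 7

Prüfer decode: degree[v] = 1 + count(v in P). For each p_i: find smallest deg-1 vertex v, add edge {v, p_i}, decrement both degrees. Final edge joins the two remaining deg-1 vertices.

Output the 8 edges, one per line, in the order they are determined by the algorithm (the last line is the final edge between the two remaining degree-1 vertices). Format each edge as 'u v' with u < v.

Initial degrees: {1:1, 2:2, 3:1, 4:2, 5:1, 6:3, 7:2, 8:2, 9:2}
Step 1: smallest deg-1 vertex = 1, p_1 = 9. Add edge {1,9}. Now deg[1]=0, deg[9]=1.
Step 2: smallest deg-1 vertex = 3, p_2 = 8. Add edge {3,8}. Now deg[3]=0, deg[8]=1.
Step 3: smallest deg-1 vertex = 5, p_3 = 6. Add edge {5,6}. Now deg[5]=0, deg[6]=2.
Step 4: smallest deg-1 vertex = 8, p_4 = 4. Add edge {4,8}. Now deg[8]=0, deg[4]=1.
Step 5: smallest deg-1 vertex = 4, p_5 = 6. Add edge {4,6}. Now deg[4]=0, deg[6]=1.
Step 6: smallest deg-1 vertex = 6, p_6 = 2. Add edge {2,6}. Now deg[6]=0, deg[2]=1.
Step 7: smallest deg-1 vertex = 2, p_7 = 7. Add edge {2,7}. Now deg[2]=0, deg[7]=1.
Final: two remaining deg-1 vertices are 7, 9. Add edge {7,9}.

Answer: 1 9
3 8
5 6
4 8
4 6
2 6
2 7
7 9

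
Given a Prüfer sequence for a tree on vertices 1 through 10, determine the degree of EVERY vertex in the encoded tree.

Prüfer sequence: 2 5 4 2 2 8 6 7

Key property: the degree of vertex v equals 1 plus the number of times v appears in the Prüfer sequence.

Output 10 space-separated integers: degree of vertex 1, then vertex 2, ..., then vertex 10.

p_1 = 2: count[2] becomes 1
p_2 = 5: count[5] becomes 1
p_3 = 4: count[4] becomes 1
p_4 = 2: count[2] becomes 2
p_5 = 2: count[2] becomes 3
p_6 = 8: count[8] becomes 1
p_7 = 6: count[6] becomes 1
p_8 = 7: count[7] becomes 1
Degrees (1 + count): deg[1]=1+0=1, deg[2]=1+3=4, deg[3]=1+0=1, deg[4]=1+1=2, deg[5]=1+1=2, deg[6]=1+1=2, deg[7]=1+1=2, deg[8]=1+1=2, deg[9]=1+0=1, deg[10]=1+0=1

Answer: 1 4 1 2 2 2 2 2 1 1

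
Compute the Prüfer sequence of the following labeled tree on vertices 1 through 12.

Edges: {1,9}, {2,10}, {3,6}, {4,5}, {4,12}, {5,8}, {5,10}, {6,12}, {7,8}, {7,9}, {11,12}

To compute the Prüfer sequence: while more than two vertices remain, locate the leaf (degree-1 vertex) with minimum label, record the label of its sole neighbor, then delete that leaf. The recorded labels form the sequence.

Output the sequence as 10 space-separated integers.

Step 1: leaves = {1,2,3,11}. Remove smallest leaf 1, emit neighbor 9.
Step 2: leaves = {2,3,9,11}. Remove smallest leaf 2, emit neighbor 10.
Step 3: leaves = {3,9,10,11}. Remove smallest leaf 3, emit neighbor 6.
Step 4: leaves = {6,9,10,11}. Remove smallest leaf 6, emit neighbor 12.
Step 5: leaves = {9,10,11}. Remove smallest leaf 9, emit neighbor 7.
Step 6: leaves = {7,10,11}. Remove smallest leaf 7, emit neighbor 8.
Step 7: leaves = {8,10,11}. Remove smallest leaf 8, emit neighbor 5.
Step 8: leaves = {10,11}. Remove smallest leaf 10, emit neighbor 5.
Step 9: leaves = {5,11}. Remove smallest leaf 5, emit neighbor 4.
Step 10: leaves = {4,11}. Remove smallest leaf 4, emit neighbor 12.
Done: 2 vertices remain (11, 12). Sequence = [9 10 6 12 7 8 5 5 4 12]

Answer: 9 10 6 12 7 8 5 5 4 12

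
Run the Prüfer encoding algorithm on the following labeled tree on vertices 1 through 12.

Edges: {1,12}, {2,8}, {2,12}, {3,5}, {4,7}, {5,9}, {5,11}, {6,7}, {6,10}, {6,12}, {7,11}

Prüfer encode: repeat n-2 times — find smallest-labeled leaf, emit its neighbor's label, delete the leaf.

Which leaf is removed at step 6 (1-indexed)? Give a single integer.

Answer: 9

Derivation:
Step 1: current leaves = {1,3,4,8,9,10}. Remove leaf 1 (neighbor: 12).
Step 2: current leaves = {3,4,8,9,10}. Remove leaf 3 (neighbor: 5).
Step 3: current leaves = {4,8,9,10}. Remove leaf 4 (neighbor: 7).
Step 4: current leaves = {8,9,10}. Remove leaf 8 (neighbor: 2).
Step 5: current leaves = {2,9,10}. Remove leaf 2 (neighbor: 12).
Step 6: current leaves = {9,10,12}. Remove leaf 9 (neighbor: 5).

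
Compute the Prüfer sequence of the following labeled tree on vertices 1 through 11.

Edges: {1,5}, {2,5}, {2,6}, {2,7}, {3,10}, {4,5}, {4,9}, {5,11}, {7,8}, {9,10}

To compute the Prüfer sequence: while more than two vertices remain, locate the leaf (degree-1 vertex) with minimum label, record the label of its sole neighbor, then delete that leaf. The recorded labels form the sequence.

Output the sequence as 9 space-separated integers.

Answer: 5 10 2 7 2 5 9 4 5

Derivation:
Step 1: leaves = {1,3,6,8,11}. Remove smallest leaf 1, emit neighbor 5.
Step 2: leaves = {3,6,8,11}. Remove smallest leaf 3, emit neighbor 10.
Step 3: leaves = {6,8,10,11}. Remove smallest leaf 6, emit neighbor 2.
Step 4: leaves = {8,10,11}. Remove smallest leaf 8, emit neighbor 7.
Step 5: leaves = {7,10,11}. Remove smallest leaf 7, emit neighbor 2.
Step 6: leaves = {2,10,11}. Remove smallest leaf 2, emit neighbor 5.
Step 7: leaves = {10,11}. Remove smallest leaf 10, emit neighbor 9.
Step 8: leaves = {9,11}. Remove smallest leaf 9, emit neighbor 4.
Step 9: leaves = {4,11}. Remove smallest leaf 4, emit neighbor 5.
Done: 2 vertices remain (5, 11). Sequence = [5 10 2 7 2 5 9 4 5]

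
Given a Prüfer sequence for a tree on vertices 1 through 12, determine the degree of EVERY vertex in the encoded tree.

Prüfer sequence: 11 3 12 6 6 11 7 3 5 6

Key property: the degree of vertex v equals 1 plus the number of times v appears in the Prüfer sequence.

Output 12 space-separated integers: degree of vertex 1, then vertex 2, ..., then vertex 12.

p_1 = 11: count[11] becomes 1
p_2 = 3: count[3] becomes 1
p_3 = 12: count[12] becomes 1
p_4 = 6: count[6] becomes 1
p_5 = 6: count[6] becomes 2
p_6 = 11: count[11] becomes 2
p_7 = 7: count[7] becomes 1
p_8 = 3: count[3] becomes 2
p_9 = 5: count[5] becomes 1
p_10 = 6: count[6] becomes 3
Degrees (1 + count): deg[1]=1+0=1, deg[2]=1+0=1, deg[3]=1+2=3, deg[4]=1+0=1, deg[5]=1+1=2, deg[6]=1+3=4, deg[7]=1+1=2, deg[8]=1+0=1, deg[9]=1+0=1, deg[10]=1+0=1, deg[11]=1+2=3, deg[12]=1+1=2

Answer: 1 1 3 1 2 4 2 1 1 1 3 2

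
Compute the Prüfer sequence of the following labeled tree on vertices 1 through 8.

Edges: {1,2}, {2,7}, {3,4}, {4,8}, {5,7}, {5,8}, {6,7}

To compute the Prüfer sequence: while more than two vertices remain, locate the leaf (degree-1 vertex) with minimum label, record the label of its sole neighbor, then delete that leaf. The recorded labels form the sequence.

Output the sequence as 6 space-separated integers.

Step 1: leaves = {1,3,6}. Remove smallest leaf 1, emit neighbor 2.
Step 2: leaves = {2,3,6}. Remove smallest leaf 2, emit neighbor 7.
Step 3: leaves = {3,6}. Remove smallest leaf 3, emit neighbor 4.
Step 4: leaves = {4,6}. Remove smallest leaf 4, emit neighbor 8.
Step 5: leaves = {6,8}. Remove smallest leaf 6, emit neighbor 7.
Step 6: leaves = {7,8}. Remove smallest leaf 7, emit neighbor 5.
Done: 2 vertices remain (5, 8). Sequence = [2 7 4 8 7 5]

Answer: 2 7 4 8 7 5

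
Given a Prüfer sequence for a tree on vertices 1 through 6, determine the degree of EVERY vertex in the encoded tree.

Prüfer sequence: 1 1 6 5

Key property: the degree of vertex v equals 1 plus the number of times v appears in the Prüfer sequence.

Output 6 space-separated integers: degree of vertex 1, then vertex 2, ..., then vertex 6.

Answer: 3 1 1 1 2 2

Derivation:
p_1 = 1: count[1] becomes 1
p_2 = 1: count[1] becomes 2
p_3 = 6: count[6] becomes 1
p_4 = 5: count[5] becomes 1
Degrees (1 + count): deg[1]=1+2=3, deg[2]=1+0=1, deg[3]=1+0=1, deg[4]=1+0=1, deg[5]=1+1=2, deg[6]=1+1=2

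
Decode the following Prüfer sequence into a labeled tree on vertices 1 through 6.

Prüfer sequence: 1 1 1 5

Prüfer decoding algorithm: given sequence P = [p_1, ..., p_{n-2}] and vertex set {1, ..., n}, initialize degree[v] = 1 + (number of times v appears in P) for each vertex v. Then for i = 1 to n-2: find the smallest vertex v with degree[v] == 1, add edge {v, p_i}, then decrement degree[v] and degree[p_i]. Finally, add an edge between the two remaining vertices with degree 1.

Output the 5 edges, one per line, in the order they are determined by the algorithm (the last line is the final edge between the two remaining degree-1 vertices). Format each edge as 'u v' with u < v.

Initial degrees: {1:4, 2:1, 3:1, 4:1, 5:2, 6:1}
Step 1: smallest deg-1 vertex = 2, p_1 = 1. Add edge {1,2}. Now deg[2]=0, deg[1]=3.
Step 2: smallest deg-1 vertex = 3, p_2 = 1. Add edge {1,3}. Now deg[3]=0, deg[1]=2.
Step 3: smallest deg-1 vertex = 4, p_3 = 1. Add edge {1,4}. Now deg[4]=0, deg[1]=1.
Step 4: smallest deg-1 vertex = 1, p_4 = 5. Add edge {1,5}. Now deg[1]=0, deg[5]=1.
Final: two remaining deg-1 vertices are 5, 6. Add edge {5,6}.

Answer: 1 2
1 3
1 4
1 5
5 6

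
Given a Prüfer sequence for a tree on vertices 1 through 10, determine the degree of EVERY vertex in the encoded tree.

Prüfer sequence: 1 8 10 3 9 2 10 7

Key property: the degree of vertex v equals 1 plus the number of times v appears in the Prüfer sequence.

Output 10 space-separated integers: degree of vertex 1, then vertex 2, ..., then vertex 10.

Answer: 2 2 2 1 1 1 2 2 2 3

Derivation:
p_1 = 1: count[1] becomes 1
p_2 = 8: count[8] becomes 1
p_3 = 10: count[10] becomes 1
p_4 = 3: count[3] becomes 1
p_5 = 9: count[9] becomes 1
p_6 = 2: count[2] becomes 1
p_7 = 10: count[10] becomes 2
p_8 = 7: count[7] becomes 1
Degrees (1 + count): deg[1]=1+1=2, deg[2]=1+1=2, deg[3]=1+1=2, deg[4]=1+0=1, deg[5]=1+0=1, deg[6]=1+0=1, deg[7]=1+1=2, deg[8]=1+1=2, deg[9]=1+1=2, deg[10]=1+2=3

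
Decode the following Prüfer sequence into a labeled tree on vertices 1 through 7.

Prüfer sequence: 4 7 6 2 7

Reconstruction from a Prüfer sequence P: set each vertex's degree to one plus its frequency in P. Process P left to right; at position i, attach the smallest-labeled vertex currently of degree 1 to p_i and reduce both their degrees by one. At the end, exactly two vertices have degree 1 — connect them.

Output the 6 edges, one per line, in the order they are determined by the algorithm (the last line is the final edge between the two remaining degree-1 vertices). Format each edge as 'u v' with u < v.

Initial degrees: {1:1, 2:2, 3:1, 4:2, 5:1, 6:2, 7:3}
Step 1: smallest deg-1 vertex = 1, p_1 = 4. Add edge {1,4}. Now deg[1]=0, deg[4]=1.
Step 2: smallest deg-1 vertex = 3, p_2 = 7. Add edge {3,7}. Now deg[3]=0, deg[7]=2.
Step 3: smallest deg-1 vertex = 4, p_3 = 6. Add edge {4,6}. Now deg[4]=0, deg[6]=1.
Step 4: smallest deg-1 vertex = 5, p_4 = 2. Add edge {2,5}. Now deg[5]=0, deg[2]=1.
Step 5: smallest deg-1 vertex = 2, p_5 = 7. Add edge {2,7}. Now deg[2]=0, deg[7]=1.
Final: two remaining deg-1 vertices are 6, 7. Add edge {6,7}.

Answer: 1 4
3 7
4 6
2 5
2 7
6 7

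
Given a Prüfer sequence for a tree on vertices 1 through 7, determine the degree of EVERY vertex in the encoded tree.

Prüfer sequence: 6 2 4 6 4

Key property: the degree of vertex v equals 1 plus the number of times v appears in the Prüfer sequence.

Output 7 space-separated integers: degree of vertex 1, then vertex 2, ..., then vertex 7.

Answer: 1 2 1 3 1 3 1

Derivation:
p_1 = 6: count[6] becomes 1
p_2 = 2: count[2] becomes 1
p_3 = 4: count[4] becomes 1
p_4 = 6: count[6] becomes 2
p_5 = 4: count[4] becomes 2
Degrees (1 + count): deg[1]=1+0=1, deg[2]=1+1=2, deg[3]=1+0=1, deg[4]=1+2=3, deg[5]=1+0=1, deg[6]=1+2=3, deg[7]=1+0=1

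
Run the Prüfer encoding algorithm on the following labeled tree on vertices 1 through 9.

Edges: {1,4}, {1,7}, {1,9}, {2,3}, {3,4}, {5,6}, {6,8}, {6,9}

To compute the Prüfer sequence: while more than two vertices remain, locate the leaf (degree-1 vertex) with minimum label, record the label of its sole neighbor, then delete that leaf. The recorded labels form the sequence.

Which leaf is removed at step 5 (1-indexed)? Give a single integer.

Step 1: current leaves = {2,5,7,8}. Remove leaf 2 (neighbor: 3).
Step 2: current leaves = {3,5,7,8}. Remove leaf 3 (neighbor: 4).
Step 3: current leaves = {4,5,7,8}. Remove leaf 4 (neighbor: 1).
Step 4: current leaves = {5,7,8}. Remove leaf 5 (neighbor: 6).
Step 5: current leaves = {7,8}. Remove leaf 7 (neighbor: 1).

Answer: 7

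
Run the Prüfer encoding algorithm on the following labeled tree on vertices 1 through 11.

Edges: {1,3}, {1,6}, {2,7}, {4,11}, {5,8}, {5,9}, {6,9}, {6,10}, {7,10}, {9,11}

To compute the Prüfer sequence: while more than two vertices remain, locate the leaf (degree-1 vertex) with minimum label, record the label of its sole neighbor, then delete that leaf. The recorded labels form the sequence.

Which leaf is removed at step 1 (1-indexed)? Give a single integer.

Step 1: current leaves = {2,3,4,8}. Remove leaf 2 (neighbor: 7).

Answer: 2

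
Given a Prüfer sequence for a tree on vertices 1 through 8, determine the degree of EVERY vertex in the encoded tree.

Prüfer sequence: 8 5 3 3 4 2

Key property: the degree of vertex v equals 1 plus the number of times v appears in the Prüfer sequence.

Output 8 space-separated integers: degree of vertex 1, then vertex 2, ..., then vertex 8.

p_1 = 8: count[8] becomes 1
p_2 = 5: count[5] becomes 1
p_3 = 3: count[3] becomes 1
p_4 = 3: count[3] becomes 2
p_5 = 4: count[4] becomes 1
p_6 = 2: count[2] becomes 1
Degrees (1 + count): deg[1]=1+0=1, deg[2]=1+1=2, deg[3]=1+2=3, deg[4]=1+1=2, deg[5]=1+1=2, deg[6]=1+0=1, deg[7]=1+0=1, deg[8]=1+1=2

Answer: 1 2 3 2 2 1 1 2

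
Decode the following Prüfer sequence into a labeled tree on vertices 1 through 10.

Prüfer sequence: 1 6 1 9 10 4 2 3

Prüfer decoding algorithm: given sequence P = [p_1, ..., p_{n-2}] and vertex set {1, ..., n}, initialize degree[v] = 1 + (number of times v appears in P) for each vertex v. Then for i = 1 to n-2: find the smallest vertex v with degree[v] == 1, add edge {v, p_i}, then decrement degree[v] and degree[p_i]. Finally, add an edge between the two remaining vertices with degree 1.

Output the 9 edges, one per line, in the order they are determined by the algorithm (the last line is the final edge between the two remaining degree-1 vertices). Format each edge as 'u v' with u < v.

Answer: 1 5
6 7
1 6
1 9
8 10
4 9
2 4
2 3
3 10

Derivation:
Initial degrees: {1:3, 2:2, 3:2, 4:2, 5:1, 6:2, 7:1, 8:1, 9:2, 10:2}
Step 1: smallest deg-1 vertex = 5, p_1 = 1. Add edge {1,5}. Now deg[5]=0, deg[1]=2.
Step 2: smallest deg-1 vertex = 7, p_2 = 6. Add edge {6,7}. Now deg[7]=0, deg[6]=1.
Step 3: smallest deg-1 vertex = 6, p_3 = 1. Add edge {1,6}. Now deg[6]=0, deg[1]=1.
Step 4: smallest deg-1 vertex = 1, p_4 = 9. Add edge {1,9}. Now deg[1]=0, deg[9]=1.
Step 5: smallest deg-1 vertex = 8, p_5 = 10. Add edge {8,10}. Now deg[8]=0, deg[10]=1.
Step 6: smallest deg-1 vertex = 9, p_6 = 4. Add edge {4,9}. Now deg[9]=0, deg[4]=1.
Step 7: smallest deg-1 vertex = 4, p_7 = 2. Add edge {2,4}. Now deg[4]=0, deg[2]=1.
Step 8: smallest deg-1 vertex = 2, p_8 = 3. Add edge {2,3}. Now deg[2]=0, deg[3]=1.
Final: two remaining deg-1 vertices are 3, 10. Add edge {3,10}.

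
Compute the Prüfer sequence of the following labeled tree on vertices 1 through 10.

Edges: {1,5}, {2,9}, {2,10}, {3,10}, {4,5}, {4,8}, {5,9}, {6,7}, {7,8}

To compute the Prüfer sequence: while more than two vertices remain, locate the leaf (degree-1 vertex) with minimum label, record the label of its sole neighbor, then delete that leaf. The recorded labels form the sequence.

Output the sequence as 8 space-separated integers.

Answer: 5 10 7 8 4 5 9 2

Derivation:
Step 1: leaves = {1,3,6}. Remove smallest leaf 1, emit neighbor 5.
Step 2: leaves = {3,6}. Remove smallest leaf 3, emit neighbor 10.
Step 3: leaves = {6,10}. Remove smallest leaf 6, emit neighbor 7.
Step 4: leaves = {7,10}. Remove smallest leaf 7, emit neighbor 8.
Step 5: leaves = {8,10}. Remove smallest leaf 8, emit neighbor 4.
Step 6: leaves = {4,10}. Remove smallest leaf 4, emit neighbor 5.
Step 7: leaves = {5,10}. Remove smallest leaf 5, emit neighbor 9.
Step 8: leaves = {9,10}. Remove smallest leaf 9, emit neighbor 2.
Done: 2 vertices remain (2, 10). Sequence = [5 10 7 8 4 5 9 2]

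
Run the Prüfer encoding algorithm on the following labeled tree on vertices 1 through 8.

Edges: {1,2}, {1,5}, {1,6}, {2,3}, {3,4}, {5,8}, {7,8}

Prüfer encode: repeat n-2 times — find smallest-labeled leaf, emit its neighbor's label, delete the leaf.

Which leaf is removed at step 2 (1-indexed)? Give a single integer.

Answer: 3

Derivation:
Step 1: current leaves = {4,6,7}. Remove leaf 4 (neighbor: 3).
Step 2: current leaves = {3,6,7}. Remove leaf 3 (neighbor: 2).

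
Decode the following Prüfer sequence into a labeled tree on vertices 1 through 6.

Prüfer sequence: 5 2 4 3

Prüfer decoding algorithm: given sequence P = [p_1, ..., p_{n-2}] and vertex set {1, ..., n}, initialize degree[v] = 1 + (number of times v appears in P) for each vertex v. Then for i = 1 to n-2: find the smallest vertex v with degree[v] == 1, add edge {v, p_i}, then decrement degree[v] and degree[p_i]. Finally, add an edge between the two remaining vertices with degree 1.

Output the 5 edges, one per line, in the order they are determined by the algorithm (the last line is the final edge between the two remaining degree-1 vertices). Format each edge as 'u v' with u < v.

Initial degrees: {1:1, 2:2, 3:2, 4:2, 5:2, 6:1}
Step 1: smallest deg-1 vertex = 1, p_1 = 5. Add edge {1,5}. Now deg[1]=0, deg[5]=1.
Step 2: smallest deg-1 vertex = 5, p_2 = 2. Add edge {2,5}. Now deg[5]=0, deg[2]=1.
Step 3: smallest deg-1 vertex = 2, p_3 = 4. Add edge {2,4}. Now deg[2]=0, deg[4]=1.
Step 4: smallest deg-1 vertex = 4, p_4 = 3. Add edge {3,4}. Now deg[4]=0, deg[3]=1.
Final: two remaining deg-1 vertices are 3, 6. Add edge {3,6}.

Answer: 1 5
2 5
2 4
3 4
3 6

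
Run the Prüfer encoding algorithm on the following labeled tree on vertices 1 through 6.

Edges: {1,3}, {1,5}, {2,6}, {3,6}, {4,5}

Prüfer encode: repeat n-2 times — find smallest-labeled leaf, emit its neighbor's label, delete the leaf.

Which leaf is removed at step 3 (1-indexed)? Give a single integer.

Answer: 5

Derivation:
Step 1: current leaves = {2,4}. Remove leaf 2 (neighbor: 6).
Step 2: current leaves = {4,6}. Remove leaf 4 (neighbor: 5).
Step 3: current leaves = {5,6}. Remove leaf 5 (neighbor: 1).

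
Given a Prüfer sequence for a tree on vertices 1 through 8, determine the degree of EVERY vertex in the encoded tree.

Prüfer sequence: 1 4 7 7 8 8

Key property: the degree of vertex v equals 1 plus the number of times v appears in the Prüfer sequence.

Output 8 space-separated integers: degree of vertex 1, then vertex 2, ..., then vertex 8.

p_1 = 1: count[1] becomes 1
p_2 = 4: count[4] becomes 1
p_3 = 7: count[7] becomes 1
p_4 = 7: count[7] becomes 2
p_5 = 8: count[8] becomes 1
p_6 = 8: count[8] becomes 2
Degrees (1 + count): deg[1]=1+1=2, deg[2]=1+0=1, deg[3]=1+0=1, deg[4]=1+1=2, deg[5]=1+0=1, deg[6]=1+0=1, deg[7]=1+2=3, deg[8]=1+2=3

Answer: 2 1 1 2 1 1 3 3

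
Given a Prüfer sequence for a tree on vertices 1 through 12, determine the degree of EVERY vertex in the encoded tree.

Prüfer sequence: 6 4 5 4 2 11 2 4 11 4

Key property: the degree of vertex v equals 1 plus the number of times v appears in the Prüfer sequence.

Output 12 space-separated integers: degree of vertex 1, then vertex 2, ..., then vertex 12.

Answer: 1 3 1 5 2 2 1 1 1 1 3 1

Derivation:
p_1 = 6: count[6] becomes 1
p_2 = 4: count[4] becomes 1
p_3 = 5: count[5] becomes 1
p_4 = 4: count[4] becomes 2
p_5 = 2: count[2] becomes 1
p_6 = 11: count[11] becomes 1
p_7 = 2: count[2] becomes 2
p_8 = 4: count[4] becomes 3
p_9 = 11: count[11] becomes 2
p_10 = 4: count[4] becomes 4
Degrees (1 + count): deg[1]=1+0=1, deg[2]=1+2=3, deg[3]=1+0=1, deg[4]=1+4=5, deg[5]=1+1=2, deg[6]=1+1=2, deg[7]=1+0=1, deg[8]=1+0=1, deg[9]=1+0=1, deg[10]=1+0=1, deg[11]=1+2=3, deg[12]=1+0=1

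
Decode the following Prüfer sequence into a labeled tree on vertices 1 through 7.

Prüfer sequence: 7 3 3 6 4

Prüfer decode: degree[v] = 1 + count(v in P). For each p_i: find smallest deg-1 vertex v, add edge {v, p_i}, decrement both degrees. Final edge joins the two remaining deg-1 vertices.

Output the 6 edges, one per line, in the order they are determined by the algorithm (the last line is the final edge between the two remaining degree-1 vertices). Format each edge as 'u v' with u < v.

Initial degrees: {1:1, 2:1, 3:3, 4:2, 5:1, 6:2, 7:2}
Step 1: smallest deg-1 vertex = 1, p_1 = 7. Add edge {1,7}. Now deg[1]=0, deg[7]=1.
Step 2: smallest deg-1 vertex = 2, p_2 = 3. Add edge {2,3}. Now deg[2]=0, deg[3]=2.
Step 3: smallest deg-1 vertex = 5, p_3 = 3. Add edge {3,5}. Now deg[5]=0, deg[3]=1.
Step 4: smallest deg-1 vertex = 3, p_4 = 6. Add edge {3,6}. Now deg[3]=0, deg[6]=1.
Step 5: smallest deg-1 vertex = 6, p_5 = 4. Add edge {4,6}. Now deg[6]=0, deg[4]=1.
Final: two remaining deg-1 vertices are 4, 7. Add edge {4,7}.

Answer: 1 7
2 3
3 5
3 6
4 6
4 7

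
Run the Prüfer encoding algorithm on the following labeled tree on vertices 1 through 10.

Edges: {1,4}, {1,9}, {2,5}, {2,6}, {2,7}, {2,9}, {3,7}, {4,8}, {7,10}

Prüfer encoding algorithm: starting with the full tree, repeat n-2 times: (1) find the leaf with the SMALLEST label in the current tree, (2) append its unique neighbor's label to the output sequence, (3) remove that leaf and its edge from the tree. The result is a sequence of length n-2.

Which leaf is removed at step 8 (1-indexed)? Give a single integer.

Answer: 2

Derivation:
Step 1: current leaves = {3,5,6,8,10}. Remove leaf 3 (neighbor: 7).
Step 2: current leaves = {5,6,8,10}. Remove leaf 5 (neighbor: 2).
Step 3: current leaves = {6,8,10}. Remove leaf 6 (neighbor: 2).
Step 4: current leaves = {8,10}. Remove leaf 8 (neighbor: 4).
Step 5: current leaves = {4,10}. Remove leaf 4 (neighbor: 1).
Step 6: current leaves = {1,10}. Remove leaf 1 (neighbor: 9).
Step 7: current leaves = {9,10}. Remove leaf 9 (neighbor: 2).
Step 8: current leaves = {2,10}. Remove leaf 2 (neighbor: 7).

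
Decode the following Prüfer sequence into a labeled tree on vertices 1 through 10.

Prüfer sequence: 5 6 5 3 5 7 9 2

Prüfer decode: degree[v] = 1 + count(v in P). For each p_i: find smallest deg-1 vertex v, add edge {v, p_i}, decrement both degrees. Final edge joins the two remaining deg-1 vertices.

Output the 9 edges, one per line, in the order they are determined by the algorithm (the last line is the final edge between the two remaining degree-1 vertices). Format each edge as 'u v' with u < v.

Initial degrees: {1:1, 2:2, 3:2, 4:1, 5:4, 6:2, 7:2, 8:1, 9:2, 10:1}
Step 1: smallest deg-1 vertex = 1, p_1 = 5. Add edge {1,5}. Now deg[1]=0, deg[5]=3.
Step 2: smallest deg-1 vertex = 4, p_2 = 6. Add edge {4,6}. Now deg[4]=0, deg[6]=1.
Step 3: smallest deg-1 vertex = 6, p_3 = 5. Add edge {5,6}. Now deg[6]=0, deg[5]=2.
Step 4: smallest deg-1 vertex = 8, p_4 = 3. Add edge {3,8}. Now deg[8]=0, deg[3]=1.
Step 5: smallest deg-1 vertex = 3, p_5 = 5. Add edge {3,5}. Now deg[3]=0, deg[5]=1.
Step 6: smallest deg-1 vertex = 5, p_6 = 7. Add edge {5,7}. Now deg[5]=0, deg[7]=1.
Step 7: smallest deg-1 vertex = 7, p_7 = 9. Add edge {7,9}. Now deg[7]=0, deg[9]=1.
Step 8: smallest deg-1 vertex = 9, p_8 = 2. Add edge {2,9}. Now deg[9]=0, deg[2]=1.
Final: two remaining deg-1 vertices are 2, 10. Add edge {2,10}.

Answer: 1 5
4 6
5 6
3 8
3 5
5 7
7 9
2 9
2 10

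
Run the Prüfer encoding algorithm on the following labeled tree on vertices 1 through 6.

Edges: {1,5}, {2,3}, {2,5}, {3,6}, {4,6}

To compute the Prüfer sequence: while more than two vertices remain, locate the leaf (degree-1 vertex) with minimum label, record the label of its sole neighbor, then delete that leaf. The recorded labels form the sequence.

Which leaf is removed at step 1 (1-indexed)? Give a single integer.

Step 1: current leaves = {1,4}. Remove leaf 1 (neighbor: 5).

Answer: 1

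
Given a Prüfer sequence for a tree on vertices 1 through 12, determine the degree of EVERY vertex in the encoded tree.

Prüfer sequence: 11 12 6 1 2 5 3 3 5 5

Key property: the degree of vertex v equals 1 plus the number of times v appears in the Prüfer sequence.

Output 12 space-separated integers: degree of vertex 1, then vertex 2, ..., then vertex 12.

Answer: 2 2 3 1 4 2 1 1 1 1 2 2

Derivation:
p_1 = 11: count[11] becomes 1
p_2 = 12: count[12] becomes 1
p_3 = 6: count[6] becomes 1
p_4 = 1: count[1] becomes 1
p_5 = 2: count[2] becomes 1
p_6 = 5: count[5] becomes 1
p_7 = 3: count[3] becomes 1
p_8 = 3: count[3] becomes 2
p_9 = 5: count[5] becomes 2
p_10 = 5: count[5] becomes 3
Degrees (1 + count): deg[1]=1+1=2, deg[2]=1+1=2, deg[3]=1+2=3, deg[4]=1+0=1, deg[5]=1+3=4, deg[6]=1+1=2, deg[7]=1+0=1, deg[8]=1+0=1, deg[9]=1+0=1, deg[10]=1+0=1, deg[11]=1+1=2, deg[12]=1+1=2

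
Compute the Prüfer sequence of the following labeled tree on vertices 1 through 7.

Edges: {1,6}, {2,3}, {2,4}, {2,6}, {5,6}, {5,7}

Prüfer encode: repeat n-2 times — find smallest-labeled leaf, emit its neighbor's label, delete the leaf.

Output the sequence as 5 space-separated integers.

Step 1: leaves = {1,3,4,7}. Remove smallest leaf 1, emit neighbor 6.
Step 2: leaves = {3,4,7}. Remove smallest leaf 3, emit neighbor 2.
Step 3: leaves = {4,7}. Remove smallest leaf 4, emit neighbor 2.
Step 4: leaves = {2,7}. Remove smallest leaf 2, emit neighbor 6.
Step 5: leaves = {6,7}. Remove smallest leaf 6, emit neighbor 5.
Done: 2 vertices remain (5, 7). Sequence = [6 2 2 6 5]

Answer: 6 2 2 6 5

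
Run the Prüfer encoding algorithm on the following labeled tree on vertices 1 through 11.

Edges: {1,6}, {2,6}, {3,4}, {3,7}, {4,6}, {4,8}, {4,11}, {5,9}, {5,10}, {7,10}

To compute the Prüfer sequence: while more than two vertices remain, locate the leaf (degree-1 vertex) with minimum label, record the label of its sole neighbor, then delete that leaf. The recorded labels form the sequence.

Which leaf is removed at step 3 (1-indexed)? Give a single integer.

Step 1: current leaves = {1,2,8,9,11}. Remove leaf 1 (neighbor: 6).
Step 2: current leaves = {2,8,9,11}. Remove leaf 2 (neighbor: 6).
Step 3: current leaves = {6,8,9,11}. Remove leaf 6 (neighbor: 4).

Answer: 6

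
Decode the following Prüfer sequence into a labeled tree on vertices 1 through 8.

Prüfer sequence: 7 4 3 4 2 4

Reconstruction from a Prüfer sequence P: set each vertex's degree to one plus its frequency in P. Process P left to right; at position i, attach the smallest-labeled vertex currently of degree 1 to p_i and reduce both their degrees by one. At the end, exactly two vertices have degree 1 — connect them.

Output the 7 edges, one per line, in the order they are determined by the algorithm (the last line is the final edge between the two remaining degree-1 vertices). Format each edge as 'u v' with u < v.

Initial degrees: {1:1, 2:2, 3:2, 4:4, 5:1, 6:1, 7:2, 8:1}
Step 1: smallest deg-1 vertex = 1, p_1 = 7. Add edge {1,7}. Now deg[1]=0, deg[7]=1.
Step 2: smallest deg-1 vertex = 5, p_2 = 4. Add edge {4,5}. Now deg[5]=0, deg[4]=3.
Step 3: smallest deg-1 vertex = 6, p_3 = 3. Add edge {3,6}. Now deg[6]=0, deg[3]=1.
Step 4: smallest deg-1 vertex = 3, p_4 = 4. Add edge {3,4}. Now deg[3]=0, deg[4]=2.
Step 5: smallest deg-1 vertex = 7, p_5 = 2. Add edge {2,7}. Now deg[7]=0, deg[2]=1.
Step 6: smallest deg-1 vertex = 2, p_6 = 4. Add edge {2,4}. Now deg[2]=0, deg[4]=1.
Final: two remaining deg-1 vertices are 4, 8. Add edge {4,8}.

Answer: 1 7
4 5
3 6
3 4
2 7
2 4
4 8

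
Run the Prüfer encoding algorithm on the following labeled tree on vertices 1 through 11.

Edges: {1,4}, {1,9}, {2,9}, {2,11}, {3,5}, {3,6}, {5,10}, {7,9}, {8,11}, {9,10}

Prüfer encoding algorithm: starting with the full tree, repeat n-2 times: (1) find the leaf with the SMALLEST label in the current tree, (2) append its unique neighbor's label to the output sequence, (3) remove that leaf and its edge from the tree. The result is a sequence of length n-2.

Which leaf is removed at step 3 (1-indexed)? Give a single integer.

Step 1: current leaves = {4,6,7,8}. Remove leaf 4 (neighbor: 1).
Step 2: current leaves = {1,6,7,8}. Remove leaf 1 (neighbor: 9).
Step 3: current leaves = {6,7,8}. Remove leaf 6 (neighbor: 3).

Answer: 6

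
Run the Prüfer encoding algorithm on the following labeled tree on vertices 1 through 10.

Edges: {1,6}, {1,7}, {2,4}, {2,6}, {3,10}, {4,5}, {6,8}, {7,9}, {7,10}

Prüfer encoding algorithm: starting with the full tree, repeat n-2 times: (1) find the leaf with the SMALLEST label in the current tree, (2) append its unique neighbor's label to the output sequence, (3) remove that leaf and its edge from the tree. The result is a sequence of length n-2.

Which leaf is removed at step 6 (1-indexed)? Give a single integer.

Step 1: current leaves = {3,5,8,9}. Remove leaf 3 (neighbor: 10).
Step 2: current leaves = {5,8,9,10}. Remove leaf 5 (neighbor: 4).
Step 3: current leaves = {4,8,9,10}. Remove leaf 4 (neighbor: 2).
Step 4: current leaves = {2,8,9,10}. Remove leaf 2 (neighbor: 6).
Step 5: current leaves = {8,9,10}. Remove leaf 8 (neighbor: 6).
Step 6: current leaves = {6,9,10}. Remove leaf 6 (neighbor: 1).

Answer: 6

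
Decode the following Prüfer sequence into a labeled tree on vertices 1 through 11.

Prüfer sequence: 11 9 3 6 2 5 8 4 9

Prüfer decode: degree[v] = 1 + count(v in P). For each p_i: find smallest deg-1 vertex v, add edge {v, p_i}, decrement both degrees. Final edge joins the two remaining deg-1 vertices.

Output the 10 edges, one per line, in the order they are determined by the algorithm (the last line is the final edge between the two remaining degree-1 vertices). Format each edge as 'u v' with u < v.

Initial degrees: {1:1, 2:2, 3:2, 4:2, 5:2, 6:2, 7:1, 8:2, 9:3, 10:1, 11:2}
Step 1: smallest deg-1 vertex = 1, p_1 = 11. Add edge {1,11}. Now deg[1]=0, deg[11]=1.
Step 2: smallest deg-1 vertex = 7, p_2 = 9. Add edge {7,9}. Now deg[7]=0, deg[9]=2.
Step 3: smallest deg-1 vertex = 10, p_3 = 3. Add edge {3,10}. Now deg[10]=0, deg[3]=1.
Step 4: smallest deg-1 vertex = 3, p_4 = 6. Add edge {3,6}. Now deg[3]=0, deg[6]=1.
Step 5: smallest deg-1 vertex = 6, p_5 = 2. Add edge {2,6}. Now deg[6]=0, deg[2]=1.
Step 6: smallest deg-1 vertex = 2, p_6 = 5. Add edge {2,5}. Now deg[2]=0, deg[5]=1.
Step 7: smallest deg-1 vertex = 5, p_7 = 8. Add edge {5,8}. Now deg[5]=0, deg[8]=1.
Step 8: smallest deg-1 vertex = 8, p_8 = 4. Add edge {4,8}. Now deg[8]=0, deg[4]=1.
Step 9: smallest deg-1 vertex = 4, p_9 = 9. Add edge {4,9}. Now deg[4]=0, deg[9]=1.
Final: two remaining deg-1 vertices are 9, 11. Add edge {9,11}.

Answer: 1 11
7 9
3 10
3 6
2 6
2 5
5 8
4 8
4 9
9 11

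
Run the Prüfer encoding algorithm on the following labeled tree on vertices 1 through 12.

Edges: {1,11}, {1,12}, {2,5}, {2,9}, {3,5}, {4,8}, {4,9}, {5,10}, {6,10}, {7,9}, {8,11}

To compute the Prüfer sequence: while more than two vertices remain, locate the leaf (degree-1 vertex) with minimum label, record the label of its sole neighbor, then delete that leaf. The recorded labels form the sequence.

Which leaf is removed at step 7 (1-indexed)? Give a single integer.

Step 1: current leaves = {3,6,7,12}. Remove leaf 3 (neighbor: 5).
Step 2: current leaves = {6,7,12}. Remove leaf 6 (neighbor: 10).
Step 3: current leaves = {7,10,12}. Remove leaf 7 (neighbor: 9).
Step 4: current leaves = {10,12}. Remove leaf 10 (neighbor: 5).
Step 5: current leaves = {5,12}. Remove leaf 5 (neighbor: 2).
Step 6: current leaves = {2,12}. Remove leaf 2 (neighbor: 9).
Step 7: current leaves = {9,12}. Remove leaf 9 (neighbor: 4).

Answer: 9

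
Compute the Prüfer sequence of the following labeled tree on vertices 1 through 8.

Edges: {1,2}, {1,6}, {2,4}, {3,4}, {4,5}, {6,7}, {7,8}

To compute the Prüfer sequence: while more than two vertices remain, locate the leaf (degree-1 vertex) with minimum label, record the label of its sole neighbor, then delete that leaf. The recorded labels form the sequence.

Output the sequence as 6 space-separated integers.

Step 1: leaves = {3,5,8}. Remove smallest leaf 3, emit neighbor 4.
Step 2: leaves = {5,8}. Remove smallest leaf 5, emit neighbor 4.
Step 3: leaves = {4,8}. Remove smallest leaf 4, emit neighbor 2.
Step 4: leaves = {2,8}. Remove smallest leaf 2, emit neighbor 1.
Step 5: leaves = {1,8}. Remove smallest leaf 1, emit neighbor 6.
Step 6: leaves = {6,8}. Remove smallest leaf 6, emit neighbor 7.
Done: 2 vertices remain (7, 8). Sequence = [4 4 2 1 6 7]

Answer: 4 4 2 1 6 7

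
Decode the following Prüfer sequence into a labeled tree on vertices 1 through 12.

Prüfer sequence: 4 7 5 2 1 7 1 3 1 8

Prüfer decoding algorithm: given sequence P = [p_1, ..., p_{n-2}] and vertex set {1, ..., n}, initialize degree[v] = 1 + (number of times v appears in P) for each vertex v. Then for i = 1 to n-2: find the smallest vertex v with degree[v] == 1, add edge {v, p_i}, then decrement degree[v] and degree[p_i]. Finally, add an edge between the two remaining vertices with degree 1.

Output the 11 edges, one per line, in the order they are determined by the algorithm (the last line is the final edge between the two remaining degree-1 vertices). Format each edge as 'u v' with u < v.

Initial degrees: {1:4, 2:2, 3:2, 4:2, 5:2, 6:1, 7:3, 8:2, 9:1, 10:1, 11:1, 12:1}
Step 1: smallest deg-1 vertex = 6, p_1 = 4. Add edge {4,6}. Now deg[6]=0, deg[4]=1.
Step 2: smallest deg-1 vertex = 4, p_2 = 7. Add edge {4,7}. Now deg[4]=0, deg[7]=2.
Step 3: smallest deg-1 vertex = 9, p_3 = 5. Add edge {5,9}. Now deg[9]=0, deg[5]=1.
Step 4: smallest deg-1 vertex = 5, p_4 = 2. Add edge {2,5}. Now deg[5]=0, deg[2]=1.
Step 5: smallest deg-1 vertex = 2, p_5 = 1. Add edge {1,2}. Now deg[2]=0, deg[1]=3.
Step 6: smallest deg-1 vertex = 10, p_6 = 7. Add edge {7,10}. Now deg[10]=0, deg[7]=1.
Step 7: smallest deg-1 vertex = 7, p_7 = 1. Add edge {1,7}. Now deg[7]=0, deg[1]=2.
Step 8: smallest deg-1 vertex = 11, p_8 = 3. Add edge {3,11}. Now deg[11]=0, deg[3]=1.
Step 9: smallest deg-1 vertex = 3, p_9 = 1. Add edge {1,3}. Now deg[3]=0, deg[1]=1.
Step 10: smallest deg-1 vertex = 1, p_10 = 8. Add edge {1,8}. Now deg[1]=0, deg[8]=1.
Final: two remaining deg-1 vertices are 8, 12. Add edge {8,12}.

Answer: 4 6
4 7
5 9
2 5
1 2
7 10
1 7
3 11
1 3
1 8
8 12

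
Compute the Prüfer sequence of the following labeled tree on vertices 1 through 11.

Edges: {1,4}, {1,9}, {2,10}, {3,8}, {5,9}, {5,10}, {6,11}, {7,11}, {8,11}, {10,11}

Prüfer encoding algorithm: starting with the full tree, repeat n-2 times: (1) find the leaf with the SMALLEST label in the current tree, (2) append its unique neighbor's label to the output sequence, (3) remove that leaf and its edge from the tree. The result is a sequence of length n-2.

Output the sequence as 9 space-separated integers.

Answer: 10 8 1 9 11 11 11 5 10

Derivation:
Step 1: leaves = {2,3,4,6,7}. Remove smallest leaf 2, emit neighbor 10.
Step 2: leaves = {3,4,6,7}. Remove smallest leaf 3, emit neighbor 8.
Step 3: leaves = {4,6,7,8}. Remove smallest leaf 4, emit neighbor 1.
Step 4: leaves = {1,6,7,8}. Remove smallest leaf 1, emit neighbor 9.
Step 5: leaves = {6,7,8,9}. Remove smallest leaf 6, emit neighbor 11.
Step 6: leaves = {7,8,9}. Remove smallest leaf 7, emit neighbor 11.
Step 7: leaves = {8,9}. Remove smallest leaf 8, emit neighbor 11.
Step 8: leaves = {9,11}. Remove smallest leaf 9, emit neighbor 5.
Step 9: leaves = {5,11}. Remove smallest leaf 5, emit neighbor 10.
Done: 2 vertices remain (10, 11). Sequence = [10 8 1 9 11 11 11 5 10]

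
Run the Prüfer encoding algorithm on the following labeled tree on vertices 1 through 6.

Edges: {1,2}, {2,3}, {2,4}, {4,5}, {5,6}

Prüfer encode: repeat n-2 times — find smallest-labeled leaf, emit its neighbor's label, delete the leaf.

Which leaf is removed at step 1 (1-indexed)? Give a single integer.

Answer: 1

Derivation:
Step 1: current leaves = {1,3,6}. Remove leaf 1 (neighbor: 2).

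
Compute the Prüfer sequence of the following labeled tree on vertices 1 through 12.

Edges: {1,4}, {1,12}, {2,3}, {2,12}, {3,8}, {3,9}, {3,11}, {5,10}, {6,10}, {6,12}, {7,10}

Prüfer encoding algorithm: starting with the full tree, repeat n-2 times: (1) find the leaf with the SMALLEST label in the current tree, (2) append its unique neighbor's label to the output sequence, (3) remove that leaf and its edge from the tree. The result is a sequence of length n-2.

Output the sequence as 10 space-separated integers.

Answer: 1 12 10 10 3 3 6 12 3 2

Derivation:
Step 1: leaves = {4,5,7,8,9,11}. Remove smallest leaf 4, emit neighbor 1.
Step 2: leaves = {1,5,7,8,9,11}. Remove smallest leaf 1, emit neighbor 12.
Step 3: leaves = {5,7,8,9,11}. Remove smallest leaf 5, emit neighbor 10.
Step 4: leaves = {7,8,9,11}. Remove smallest leaf 7, emit neighbor 10.
Step 5: leaves = {8,9,10,11}. Remove smallest leaf 8, emit neighbor 3.
Step 6: leaves = {9,10,11}. Remove smallest leaf 9, emit neighbor 3.
Step 7: leaves = {10,11}. Remove smallest leaf 10, emit neighbor 6.
Step 8: leaves = {6,11}. Remove smallest leaf 6, emit neighbor 12.
Step 9: leaves = {11,12}. Remove smallest leaf 11, emit neighbor 3.
Step 10: leaves = {3,12}. Remove smallest leaf 3, emit neighbor 2.
Done: 2 vertices remain (2, 12). Sequence = [1 12 10 10 3 3 6 12 3 2]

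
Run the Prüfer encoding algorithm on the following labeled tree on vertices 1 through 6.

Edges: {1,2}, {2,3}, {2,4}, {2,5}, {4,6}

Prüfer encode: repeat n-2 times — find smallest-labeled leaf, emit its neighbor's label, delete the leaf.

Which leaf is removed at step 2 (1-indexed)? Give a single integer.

Answer: 3

Derivation:
Step 1: current leaves = {1,3,5,6}. Remove leaf 1 (neighbor: 2).
Step 2: current leaves = {3,5,6}. Remove leaf 3 (neighbor: 2).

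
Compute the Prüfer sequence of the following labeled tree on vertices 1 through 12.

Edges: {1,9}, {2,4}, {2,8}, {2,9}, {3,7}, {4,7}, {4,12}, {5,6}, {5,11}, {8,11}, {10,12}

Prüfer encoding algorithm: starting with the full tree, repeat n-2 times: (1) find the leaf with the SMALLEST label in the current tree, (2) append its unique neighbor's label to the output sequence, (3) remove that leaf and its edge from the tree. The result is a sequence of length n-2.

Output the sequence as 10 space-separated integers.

Step 1: leaves = {1,3,6,10}. Remove smallest leaf 1, emit neighbor 9.
Step 2: leaves = {3,6,9,10}. Remove smallest leaf 3, emit neighbor 7.
Step 3: leaves = {6,7,9,10}. Remove smallest leaf 6, emit neighbor 5.
Step 4: leaves = {5,7,9,10}. Remove smallest leaf 5, emit neighbor 11.
Step 5: leaves = {7,9,10,11}. Remove smallest leaf 7, emit neighbor 4.
Step 6: leaves = {9,10,11}. Remove smallest leaf 9, emit neighbor 2.
Step 7: leaves = {10,11}. Remove smallest leaf 10, emit neighbor 12.
Step 8: leaves = {11,12}. Remove smallest leaf 11, emit neighbor 8.
Step 9: leaves = {8,12}. Remove smallest leaf 8, emit neighbor 2.
Step 10: leaves = {2,12}. Remove smallest leaf 2, emit neighbor 4.
Done: 2 vertices remain (4, 12). Sequence = [9 7 5 11 4 2 12 8 2 4]

Answer: 9 7 5 11 4 2 12 8 2 4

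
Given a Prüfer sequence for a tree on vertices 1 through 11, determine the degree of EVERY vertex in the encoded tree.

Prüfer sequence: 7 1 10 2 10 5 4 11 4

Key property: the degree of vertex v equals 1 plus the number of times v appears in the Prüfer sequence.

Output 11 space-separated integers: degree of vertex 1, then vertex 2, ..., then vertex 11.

p_1 = 7: count[7] becomes 1
p_2 = 1: count[1] becomes 1
p_3 = 10: count[10] becomes 1
p_4 = 2: count[2] becomes 1
p_5 = 10: count[10] becomes 2
p_6 = 5: count[5] becomes 1
p_7 = 4: count[4] becomes 1
p_8 = 11: count[11] becomes 1
p_9 = 4: count[4] becomes 2
Degrees (1 + count): deg[1]=1+1=2, deg[2]=1+1=2, deg[3]=1+0=1, deg[4]=1+2=3, deg[5]=1+1=2, deg[6]=1+0=1, deg[7]=1+1=2, deg[8]=1+0=1, deg[9]=1+0=1, deg[10]=1+2=3, deg[11]=1+1=2

Answer: 2 2 1 3 2 1 2 1 1 3 2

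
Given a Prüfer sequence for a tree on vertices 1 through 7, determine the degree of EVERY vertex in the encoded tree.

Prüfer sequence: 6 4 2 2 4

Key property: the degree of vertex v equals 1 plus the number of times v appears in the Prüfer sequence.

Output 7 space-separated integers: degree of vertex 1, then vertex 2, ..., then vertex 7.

p_1 = 6: count[6] becomes 1
p_2 = 4: count[4] becomes 1
p_3 = 2: count[2] becomes 1
p_4 = 2: count[2] becomes 2
p_5 = 4: count[4] becomes 2
Degrees (1 + count): deg[1]=1+0=1, deg[2]=1+2=3, deg[3]=1+0=1, deg[4]=1+2=3, deg[5]=1+0=1, deg[6]=1+1=2, deg[7]=1+0=1

Answer: 1 3 1 3 1 2 1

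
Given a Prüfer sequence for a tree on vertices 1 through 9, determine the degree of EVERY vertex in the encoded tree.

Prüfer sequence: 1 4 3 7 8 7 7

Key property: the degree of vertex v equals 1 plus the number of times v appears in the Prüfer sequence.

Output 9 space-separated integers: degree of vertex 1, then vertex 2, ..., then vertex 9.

p_1 = 1: count[1] becomes 1
p_2 = 4: count[4] becomes 1
p_3 = 3: count[3] becomes 1
p_4 = 7: count[7] becomes 1
p_5 = 8: count[8] becomes 1
p_6 = 7: count[7] becomes 2
p_7 = 7: count[7] becomes 3
Degrees (1 + count): deg[1]=1+1=2, deg[2]=1+0=1, deg[3]=1+1=2, deg[4]=1+1=2, deg[5]=1+0=1, deg[6]=1+0=1, deg[7]=1+3=4, deg[8]=1+1=2, deg[9]=1+0=1

Answer: 2 1 2 2 1 1 4 2 1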